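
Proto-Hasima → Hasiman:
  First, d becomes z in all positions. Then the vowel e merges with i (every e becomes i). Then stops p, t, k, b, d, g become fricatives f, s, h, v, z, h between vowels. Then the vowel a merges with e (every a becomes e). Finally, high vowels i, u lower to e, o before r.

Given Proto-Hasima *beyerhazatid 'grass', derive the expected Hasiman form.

Hasiman: *beyerhazatid > beyerhazatiz > biyirhazatiz > biyirhazasiz > biyirhezesiz > biyerhezesiz  (by unconditioned shift, vowel merger, intervocalic lenition, vowel merger, pre-rhotic lowering)

biyerhezesiz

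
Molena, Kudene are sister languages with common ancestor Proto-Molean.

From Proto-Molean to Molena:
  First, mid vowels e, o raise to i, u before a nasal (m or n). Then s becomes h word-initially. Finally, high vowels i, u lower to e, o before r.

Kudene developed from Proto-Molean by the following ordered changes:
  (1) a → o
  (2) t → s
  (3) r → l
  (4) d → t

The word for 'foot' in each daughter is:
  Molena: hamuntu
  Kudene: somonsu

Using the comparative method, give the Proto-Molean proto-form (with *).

*samontu

Position 1: Molena has h, Kudene has s. Taking the neighbouring segments as reconstructed: Molena h could go back to *s or *h; Kudene s could go back to *t or *s — the one source consistent with every daughter is *s.
Position 6: Molena has t, Kudene has s. Molena preserves t here (none of its changes turn any other segment into t), so the proto-segment is *t.
Position 4: Molena has u, Kudene has o. Taking the neighbouring segments as reconstructed: Molena u could go back to *o or *u; Kudene o could go back to *a or *o — the one source consistent with every daughter is *o.
Continuing position by position gives *samontu; check it forward:
Molena: start from *samontu.
  rule 1 (pre-nasal raising): samontu → samuntu
  rule 2 (debuccalisation): samuntu → hamuntu
  rule 3: no change — hamuntu
  ⇒ Molena hamuntu
Kudene: start from *samontu.
  rule 1 (vowel merger): samontu → somontu
  rule 2 (unconditioned shift): somontu → somonsu
  rule 3: no change — somonsu
  rule 4: no change — somonsu
  ⇒ Kudene somonsu
No other proto-form is consistent with every reflex, so the reconstruction is *samontu.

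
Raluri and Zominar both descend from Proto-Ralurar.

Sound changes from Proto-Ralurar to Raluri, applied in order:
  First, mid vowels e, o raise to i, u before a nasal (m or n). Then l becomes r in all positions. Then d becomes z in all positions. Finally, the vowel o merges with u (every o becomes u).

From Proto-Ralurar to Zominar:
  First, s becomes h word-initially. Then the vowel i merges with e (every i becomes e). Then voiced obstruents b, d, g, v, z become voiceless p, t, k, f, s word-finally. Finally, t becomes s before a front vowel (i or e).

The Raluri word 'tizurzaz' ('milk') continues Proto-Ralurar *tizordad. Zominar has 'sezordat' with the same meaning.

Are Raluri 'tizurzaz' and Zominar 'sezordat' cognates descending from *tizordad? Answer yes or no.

yes

Derive the expected Zominar reflex of *tizordad:
Zominar: *tizordad > tezordad > tezordat > sezordat  (by vowel merger, final devoicing, palatalisation)
Zominar 'sezordat' matches the regular reflex exactly, so the pair is cognate.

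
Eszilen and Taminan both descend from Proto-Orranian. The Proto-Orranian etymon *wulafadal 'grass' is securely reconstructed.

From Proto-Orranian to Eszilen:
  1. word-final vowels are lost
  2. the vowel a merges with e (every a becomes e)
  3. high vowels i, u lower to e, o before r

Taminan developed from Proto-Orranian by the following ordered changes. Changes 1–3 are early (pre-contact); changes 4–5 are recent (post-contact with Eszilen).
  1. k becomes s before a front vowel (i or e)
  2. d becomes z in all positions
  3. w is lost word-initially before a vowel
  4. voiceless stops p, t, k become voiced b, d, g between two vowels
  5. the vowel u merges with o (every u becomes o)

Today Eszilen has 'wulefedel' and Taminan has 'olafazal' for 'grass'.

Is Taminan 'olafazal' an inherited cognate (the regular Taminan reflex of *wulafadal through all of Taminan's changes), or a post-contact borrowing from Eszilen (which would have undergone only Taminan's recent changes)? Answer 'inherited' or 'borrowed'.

inherited

If inherited, *wulafadal would pass through all of Taminan's changes:
Taminan: *wulafadal > wulafazal > ulafazal > olafazal  (by unconditioned shift, glide loss, vowel merger)
If borrowed from Eszilen 'wulefedel' after the early changes, it would undergo only the recent ones:
  rule 4 (intervocalic voicing): no change (wulefedel)
  rule 5 (vowel merger): wulefedel → wolefedel
  ⇒ as a loan: wolefedel
Taminan 'olafazal' matches the inherited outcome exactly, so it is an inherited cognate, not a loan.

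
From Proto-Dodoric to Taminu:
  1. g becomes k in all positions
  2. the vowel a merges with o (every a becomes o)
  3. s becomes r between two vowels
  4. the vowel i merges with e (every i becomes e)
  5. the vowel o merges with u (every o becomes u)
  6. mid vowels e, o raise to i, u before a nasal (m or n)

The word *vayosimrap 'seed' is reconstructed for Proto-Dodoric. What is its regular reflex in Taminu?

Taminu: *vayosimrap
  vayosimrap (rule 1 does not apply)
  vayosimrap → voyosimrop   [vowel merger]
  voyosimrop → voyorimrop   [rhotacism]
  voyorimrop → voyoremrop   [vowel merger]
  voyoremrop → vuyuremrup   [vowel merger]
  vuyuremrup → vuyurimrup   [pre-nasal raising]
  giving Taminu vuyurimrup.

vuyurimrup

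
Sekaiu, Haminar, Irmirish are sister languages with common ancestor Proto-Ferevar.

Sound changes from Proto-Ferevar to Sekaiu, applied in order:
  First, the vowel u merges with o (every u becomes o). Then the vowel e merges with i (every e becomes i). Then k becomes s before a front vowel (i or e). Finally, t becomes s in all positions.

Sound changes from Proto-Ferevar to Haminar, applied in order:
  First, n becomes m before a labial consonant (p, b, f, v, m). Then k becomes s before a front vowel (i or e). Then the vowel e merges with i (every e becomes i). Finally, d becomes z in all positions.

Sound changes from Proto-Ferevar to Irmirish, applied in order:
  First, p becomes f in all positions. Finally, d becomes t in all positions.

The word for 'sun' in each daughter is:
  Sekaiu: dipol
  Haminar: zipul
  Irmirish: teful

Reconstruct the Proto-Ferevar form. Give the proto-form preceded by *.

*depul

Position 2: Sekaiu has i, Haminar has i, Irmirish has e. Irmirish preserves e here (none of its changes turn any other segment into e), so the proto-segment is *e.
Position 4: Sekaiu has o, Haminar has u, Irmirish has u. Haminar preserves u here (none of its changes turn any other segment into u), so the proto-segment is *u.
Continuing position by position gives *depul; check it forward:
Sekaiu: start from *depul.
  rule 1 (vowel merger): depul → depol
  rule 2 (vowel merger): depol → dipol
  rule 3: no change — dipol
  rule 4: no change — dipol
  ⇒ Sekaiu dipol
Haminar: *depul
  depul (rule 1 does not apply)
  depul (rule 2 does not apply)
  depul → dipul   [vowel merger]
  dipul → zipul   [unconditioned shift]
  giving Haminar zipul.
Irmirish: *depul > deful > teful  (by unconditioned shift, unconditioned shift)
Only *depul yields all of Sekaiu dipol, Haminar zipul, Irmirish teful.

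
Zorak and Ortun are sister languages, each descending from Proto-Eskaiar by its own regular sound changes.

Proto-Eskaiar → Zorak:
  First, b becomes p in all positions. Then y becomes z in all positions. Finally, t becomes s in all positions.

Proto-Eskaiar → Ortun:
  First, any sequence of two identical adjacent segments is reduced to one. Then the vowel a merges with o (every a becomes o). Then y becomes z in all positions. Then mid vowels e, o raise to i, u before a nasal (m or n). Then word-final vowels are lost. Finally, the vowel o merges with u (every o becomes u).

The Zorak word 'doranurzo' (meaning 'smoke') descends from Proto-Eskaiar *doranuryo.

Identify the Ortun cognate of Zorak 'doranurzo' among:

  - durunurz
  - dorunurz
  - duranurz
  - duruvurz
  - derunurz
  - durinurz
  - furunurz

Ortun: start from *doranuryo.
  rule 1: no change — doranuryo
  rule 2 (vowel merger): doranuryo → doronuryo
  rule 3 (unconditioned shift): doronuryo → doronurzo
  rule 4 (pre-nasal raising): doronurzo → dorunurzo
  rule 5 (apocope): dorunurzo → dorunurz
  rule 6 (vowel merger): dorunurz → durunurz
  ⇒ Ortun durunurz
The other candidates each miss or misapply at least one Ortun change.

durunurz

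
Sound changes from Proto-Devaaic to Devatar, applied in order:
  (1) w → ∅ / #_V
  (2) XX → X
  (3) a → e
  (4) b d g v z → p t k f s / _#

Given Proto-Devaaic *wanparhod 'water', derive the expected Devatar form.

enperhot

Devatar: *wanparhod > anparhod > enperhod > enperhot  (by glide loss, vowel merger, final devoicing)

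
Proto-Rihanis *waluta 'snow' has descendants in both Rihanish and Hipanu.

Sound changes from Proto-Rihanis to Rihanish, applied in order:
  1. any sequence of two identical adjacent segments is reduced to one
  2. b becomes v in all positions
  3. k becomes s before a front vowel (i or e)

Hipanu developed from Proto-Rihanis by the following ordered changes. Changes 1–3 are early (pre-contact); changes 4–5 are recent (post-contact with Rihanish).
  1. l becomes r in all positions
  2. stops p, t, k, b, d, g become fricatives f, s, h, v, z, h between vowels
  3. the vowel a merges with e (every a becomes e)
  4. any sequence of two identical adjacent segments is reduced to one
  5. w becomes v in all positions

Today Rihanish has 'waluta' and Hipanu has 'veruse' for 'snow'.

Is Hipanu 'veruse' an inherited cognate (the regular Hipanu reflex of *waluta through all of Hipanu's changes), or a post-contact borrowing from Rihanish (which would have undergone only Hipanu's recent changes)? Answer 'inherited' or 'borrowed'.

If inherited, *waluta would pass through all of Hipanu's changes:
Hipanu: start from *waluta.
  rule 1 (unconditioned shift): waluta → waruta
  rule 2 (intervocalic lenition): waruta → warusa
  rule 3 (vowel merger): warusa → weruse
  rule 4: no change — weruse
  rule 5 (unconditioned shift): weruse → veruse
  ⇒ Hipanu veruse
If borrowed from Rihanish 'waluta' after the early changes, it would undergo only the recent ones:
  rule 4 (degemination): no change (waluta)
  rule 5 (unconditioned shift): waluta → valuta
  ⇒ as a loan: valuta
Hipanu 'veruse' matches the inherited outcome exactly, so it is an inherited cognate, not a loan.

inherited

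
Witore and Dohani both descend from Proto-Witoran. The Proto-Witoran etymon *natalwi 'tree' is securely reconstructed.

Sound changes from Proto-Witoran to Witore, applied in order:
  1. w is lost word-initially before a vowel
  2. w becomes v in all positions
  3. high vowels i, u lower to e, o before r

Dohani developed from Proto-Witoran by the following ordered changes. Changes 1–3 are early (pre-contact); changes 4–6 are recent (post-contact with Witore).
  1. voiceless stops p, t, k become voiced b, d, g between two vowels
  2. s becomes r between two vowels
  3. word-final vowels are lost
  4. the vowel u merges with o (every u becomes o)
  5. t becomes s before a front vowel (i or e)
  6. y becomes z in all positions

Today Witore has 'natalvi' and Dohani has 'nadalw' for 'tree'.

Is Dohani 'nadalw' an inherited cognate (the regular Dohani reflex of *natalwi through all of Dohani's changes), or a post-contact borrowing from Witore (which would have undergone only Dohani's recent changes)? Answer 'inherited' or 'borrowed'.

If inherited, *natalwi would pass through all of Dohani's changes:
Dohani: start from *natalwi.
  rule 1 (intervocalic voicing): natalwi → nadalwi
  rule 2: no change — nadalwi
  rule 3 (apocope): nadalwi → nadalw
  rule 4: no change — nadalw
  rule 5: no change — nadalw
  rule 6: no change — nadalw
  ⇒ Dohani nadalw
If borrowed from Witore 'natalvi' after the early changes, it would undergo only the recent ones:
  rule 4 (vowel merger): no change (natalvi)
  rule 5 (palatalisation): no change (natalvi)
  rule 6 (unconditioned shift): no change (natalvi)
  ⇒ as a loan: natalvi
Dohani 'nadalw' matches the inherited outcome exactly, so it is an inherited cognate, not a loan.

inherited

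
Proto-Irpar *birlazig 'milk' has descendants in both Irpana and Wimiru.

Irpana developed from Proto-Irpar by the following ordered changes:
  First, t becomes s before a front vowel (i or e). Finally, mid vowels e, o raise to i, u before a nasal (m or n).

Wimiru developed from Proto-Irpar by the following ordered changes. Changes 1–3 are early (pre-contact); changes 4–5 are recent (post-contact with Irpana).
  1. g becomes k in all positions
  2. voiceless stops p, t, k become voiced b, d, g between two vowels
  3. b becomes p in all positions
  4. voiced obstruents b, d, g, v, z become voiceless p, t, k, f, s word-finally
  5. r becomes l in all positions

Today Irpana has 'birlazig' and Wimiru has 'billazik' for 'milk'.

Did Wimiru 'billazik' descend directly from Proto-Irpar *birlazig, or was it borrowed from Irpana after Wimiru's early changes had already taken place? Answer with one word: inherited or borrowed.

If inherited, *birlazig would pass through all of Wimiru's changes:
Wimiru: *birlazig > birlazik > pirlazik > pillazik  (by unconditioned shift, unconditioned shift, unconditioned shift)
If borrowed from Irpana 'birlazig' after the early changes, it would undergo only the recent ones:
  rule 4 (final devoicing): birlazig → birlazik
  rule 5 (unconditioned shift): birlazik → billazik
  ⇒ as a loan: billazik
Wimiru 'billazik' matches the loan outcome 'billazik', not the inherited 'pillazik' — it skipped the early Wimiru changes, so it was borrowed from Irpana.

borrowed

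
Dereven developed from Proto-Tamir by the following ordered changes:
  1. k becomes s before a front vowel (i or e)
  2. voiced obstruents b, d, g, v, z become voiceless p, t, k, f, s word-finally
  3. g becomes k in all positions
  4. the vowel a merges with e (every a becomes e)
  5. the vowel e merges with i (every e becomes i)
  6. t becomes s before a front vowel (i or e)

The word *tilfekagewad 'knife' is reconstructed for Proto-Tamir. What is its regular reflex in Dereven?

Dereven: *tilfekagewad
  tilfekagewad (rule 1 does not apply)
  tilfekagewad → tilfekagewat   [final devoicing]
  tilfekagewat → tilfekakewat   [unconditioned shift]
  tilfekakewat → tilfekekewet   [vowel merger]
  tilfekekewet → tilfikikiwit   [vowel merger]
  tilfikikiwit → silfikikiwit   [palatalisation]
  giving Dereven silfikikiwit.

silfikikiwit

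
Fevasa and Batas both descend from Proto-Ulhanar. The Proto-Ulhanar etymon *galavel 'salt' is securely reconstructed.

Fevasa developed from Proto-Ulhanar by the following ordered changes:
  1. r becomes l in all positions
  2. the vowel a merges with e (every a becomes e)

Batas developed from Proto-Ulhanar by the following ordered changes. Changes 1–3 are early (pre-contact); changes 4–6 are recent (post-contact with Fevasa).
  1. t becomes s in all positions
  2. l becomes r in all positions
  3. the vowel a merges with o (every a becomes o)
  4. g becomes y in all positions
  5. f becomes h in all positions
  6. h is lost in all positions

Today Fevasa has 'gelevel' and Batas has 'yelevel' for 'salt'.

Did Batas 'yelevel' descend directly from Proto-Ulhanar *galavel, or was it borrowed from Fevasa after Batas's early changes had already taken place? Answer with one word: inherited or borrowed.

If inherited, *galavel would pass through all of Batas's changes:
Batas: *galavel
  galavel (rule 1 does not apply)
  galavel → garaver   [unconditioned shift]
  garaver → gorover   [vowel merger]
  gorover → yorover   [unconditioned shift]
  yorover (rule 5 does not apply)
  yorover (rule 6 does not apply)
  giving Batas yorover.
If borrowed from Fevasa 'gelevel' after the early changes, it would undergo only the recent ones:
  rule 4 (unconditioned shift): gelevel → yelevel
  rule 5 (unconditioned shift): no change (yelevel)
  rule 6 (h-loss): no change (yelevel)
  ⇒ as a loan: yelevel
Batas 'yelevel' matches the loan outcome 'yelevel', not the inherited 'yorover' — it skipped the early Batas changes, so it was borrowed from Fevasa.

borrowed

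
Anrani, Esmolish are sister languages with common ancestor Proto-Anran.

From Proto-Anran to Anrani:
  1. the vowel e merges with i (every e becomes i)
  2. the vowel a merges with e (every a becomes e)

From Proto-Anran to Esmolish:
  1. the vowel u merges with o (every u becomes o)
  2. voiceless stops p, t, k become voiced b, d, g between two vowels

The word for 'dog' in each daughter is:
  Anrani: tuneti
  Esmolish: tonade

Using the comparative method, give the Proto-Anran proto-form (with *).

Position 5: Anrani has t, Esmolish has d. Anrani preserves t here (none of its changes turn any other segment into t), so the proto-segment is *t.
Position 2: Anrani has u, Esmolish has o. Anrani preserves u here (none of its changes turn any other segment into u), so the proto-segment is *u.
Position 6: Anrani has i, Esmolish has e. Esmolish preserves e here (none of its changes turn any other segment into e), so the proto-segment is *e.
Continuing position by position gives *tunate; check it forward:
Anrani: *tunate > tunati > tuneti  (by vowel merger, vowel merger)
Esmolish: *tunate > tonate > tonade  (by vowel merger, intervocalic voicing)
Only *tunate yields all of Anrani tuneti, Esmolish tonade.

*tunate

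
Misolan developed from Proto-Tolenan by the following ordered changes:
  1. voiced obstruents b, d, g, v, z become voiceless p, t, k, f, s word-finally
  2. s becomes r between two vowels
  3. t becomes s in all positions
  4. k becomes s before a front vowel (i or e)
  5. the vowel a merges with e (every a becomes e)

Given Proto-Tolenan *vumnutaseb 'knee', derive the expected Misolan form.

Misolan: *vumnutaseb > vumnutasep > vumnutarep > vumnusarep > vumnuserep  (by final devoicing, rhotacism, unconditioned shift, vowel merger)

vumnuserep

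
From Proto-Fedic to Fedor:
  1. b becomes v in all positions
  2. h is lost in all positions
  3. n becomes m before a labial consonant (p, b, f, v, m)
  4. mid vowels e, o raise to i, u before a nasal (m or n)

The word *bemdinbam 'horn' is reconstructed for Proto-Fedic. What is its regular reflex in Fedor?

vimdimvam

Fedor: *bemdinbam
  bemdinbam → vemdinvam   [unconditioned shift]
  vemdinvam (rule 2 does not apply)
  vemdinvam → vemdimvam   [nasal place assimilation]
  vemdimvam → vimdimvam   [pre-nasal raising]
  giving Fedor vimdimvam.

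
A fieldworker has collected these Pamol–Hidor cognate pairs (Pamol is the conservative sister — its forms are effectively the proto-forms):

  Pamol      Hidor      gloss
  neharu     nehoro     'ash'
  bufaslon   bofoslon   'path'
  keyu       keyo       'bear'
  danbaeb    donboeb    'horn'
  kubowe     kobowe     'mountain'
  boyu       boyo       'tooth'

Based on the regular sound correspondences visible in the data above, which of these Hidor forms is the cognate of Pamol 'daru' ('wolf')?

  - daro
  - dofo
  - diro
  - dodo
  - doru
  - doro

doro

neharu ~ nehoro — Pamol a corresponds to Hidor o after a consonant, before r.
neharu ~ nehoro, keyu ~ keyo — Pamol u corresponds to Hidor o word-finally.
Applying these to Pamol 'daru':
  daru → doru   (a→o after a consonant, before r)
  doru → doro   (u→o word-finally)
So the Hidor cognate is 'doro'.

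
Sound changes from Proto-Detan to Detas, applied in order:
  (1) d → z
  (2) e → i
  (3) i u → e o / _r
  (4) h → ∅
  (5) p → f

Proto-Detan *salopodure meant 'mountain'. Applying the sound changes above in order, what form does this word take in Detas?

Detas: start from *salopodure.
  rule 1 (unconditioned shift): salopodure → salopozure
  rule 2 (vowel merger): salopozure → salopozuri
  rule 3 (pre-rhotic lowering): salopozuri → salopozori
  rule 4: no change — salopozori
  rule 5 (unconditioned shift): salopozori → salofozori
  ⇒ Detas salofozori

salofozori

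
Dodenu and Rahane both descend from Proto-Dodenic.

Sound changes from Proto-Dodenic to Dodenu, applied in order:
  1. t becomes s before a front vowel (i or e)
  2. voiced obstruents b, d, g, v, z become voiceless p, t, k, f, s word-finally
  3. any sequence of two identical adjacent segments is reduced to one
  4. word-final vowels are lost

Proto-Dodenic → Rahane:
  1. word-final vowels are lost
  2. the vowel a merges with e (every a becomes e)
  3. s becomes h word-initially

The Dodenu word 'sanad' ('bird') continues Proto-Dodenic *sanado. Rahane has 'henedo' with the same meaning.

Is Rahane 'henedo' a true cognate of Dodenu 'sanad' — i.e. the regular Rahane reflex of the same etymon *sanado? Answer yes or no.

no

Derive the expected Rahane reflex of *sanado:
Rahane: *sanado > sanad > sened > hened  (by apocope, vowel merger, debuccalisation)
The regular Rahane reflex would be 'hened', but the attested form is 'henedo'. The correspondence is irregular, so they are not cognates (the Rahane form has a different source).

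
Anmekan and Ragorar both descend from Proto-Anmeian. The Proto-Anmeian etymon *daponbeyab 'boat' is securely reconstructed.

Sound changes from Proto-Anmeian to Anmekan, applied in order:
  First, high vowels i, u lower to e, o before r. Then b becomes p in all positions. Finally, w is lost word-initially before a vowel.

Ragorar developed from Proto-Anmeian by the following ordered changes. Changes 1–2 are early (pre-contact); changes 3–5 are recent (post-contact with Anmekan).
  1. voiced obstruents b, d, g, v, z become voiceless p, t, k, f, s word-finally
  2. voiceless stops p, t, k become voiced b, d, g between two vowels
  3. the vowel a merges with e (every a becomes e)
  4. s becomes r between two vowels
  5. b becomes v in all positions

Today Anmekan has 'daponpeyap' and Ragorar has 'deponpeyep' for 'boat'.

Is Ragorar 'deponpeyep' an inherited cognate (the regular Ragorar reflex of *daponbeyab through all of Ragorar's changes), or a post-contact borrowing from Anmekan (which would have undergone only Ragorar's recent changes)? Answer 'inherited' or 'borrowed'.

borrowed

If inherited, *daponbeyab would pass through all of Ragorar's changes:
Ragorar: start from *daponbeyab.
  rule 1 (final devoicing): daponbeyab → daponbeyap
  rule 2 (intervocalic voicing): daponbeyap → dabonbeyap
  rule 3 (vowel merger): dabonbeyap → debonbeyep
  rule 4: no change — debonbeyep
  rule 5 (unconditioned shift): debonbeyep → devonveyep
  ⇒ Ragorar devonveyep
If borrowed from Anmekan 'daponpeyap' after the early changes, it would undergo only the recent ones:
  rule 3 (vowel merger): daponpeyap → deponpeyep
  rule 4 (rhotacism): no change (deponpeyep)
  rule 5 (unconditioned shift): no change (deponpeyep)
  ⇒ as a loan: deponpeyep
Ragorar 'deponpeyep' matches the loan outcome 'deponpeyep', not the inherited 'devonveyep' — it skipped the early Ragorar changes, so it was borrowed from Anmekan.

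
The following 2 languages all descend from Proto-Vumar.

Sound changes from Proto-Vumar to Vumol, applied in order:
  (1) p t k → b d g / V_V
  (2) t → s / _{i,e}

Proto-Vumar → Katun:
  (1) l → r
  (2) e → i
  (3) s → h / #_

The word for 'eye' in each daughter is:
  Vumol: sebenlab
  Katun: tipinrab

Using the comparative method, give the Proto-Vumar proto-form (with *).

Position 1: Vumol has s, Katun has t. Katun preserves t here (none of its changes turn any other segment into t), so the proto-segment is *t.
Position 4: Vumol has e, Katun has i. Vumol preserves e here (none of its changes turn any other segment into e), so the proto-segment is *e.
This points to *tepenlab. Verify forward in each daughter:
Vumol: start from *tepenlab.
  rule 1 (intervocalic voicing): tepenlab → tebenlab
  rule 2 (palatalisation): tebenlab → sebenlab
  ⇒ Vumol sebenlab
Katun: *tepenlab
  tepenlab → tepenrab   [unconditioned shift]
  tepenrab → tipinrab   [vowel merger]
  tipinrab (rule 3 does not apply)
  giving Katun tipinrab.
*tepenlab is the unique common source.

*tepenlab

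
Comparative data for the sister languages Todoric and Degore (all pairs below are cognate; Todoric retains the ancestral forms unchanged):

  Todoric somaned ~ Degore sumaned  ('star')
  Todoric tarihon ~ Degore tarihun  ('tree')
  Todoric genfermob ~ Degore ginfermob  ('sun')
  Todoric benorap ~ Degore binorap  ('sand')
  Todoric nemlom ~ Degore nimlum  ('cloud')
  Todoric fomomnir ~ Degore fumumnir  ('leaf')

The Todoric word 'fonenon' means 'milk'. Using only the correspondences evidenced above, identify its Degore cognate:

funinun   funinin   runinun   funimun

funinun

tarihon ~ tarihun — Todoric o corresponds to Degore u after a consonant, before a nasal.
genfermob ~ ginfermob, benorap ~ binorap — Todoric e corresponds to Degore i after a consonant, before a nasal.
Applying these to Todoric 'fonenon':
  fonenon → funenon   (o→u after a consonant, before a nasal)
  funenon → funinon   (e→i after a consonant, before a nasal)
  funinon → funinun   (o→u after a consonant, before a nasal)
So the Degore cognate is 'funinun'.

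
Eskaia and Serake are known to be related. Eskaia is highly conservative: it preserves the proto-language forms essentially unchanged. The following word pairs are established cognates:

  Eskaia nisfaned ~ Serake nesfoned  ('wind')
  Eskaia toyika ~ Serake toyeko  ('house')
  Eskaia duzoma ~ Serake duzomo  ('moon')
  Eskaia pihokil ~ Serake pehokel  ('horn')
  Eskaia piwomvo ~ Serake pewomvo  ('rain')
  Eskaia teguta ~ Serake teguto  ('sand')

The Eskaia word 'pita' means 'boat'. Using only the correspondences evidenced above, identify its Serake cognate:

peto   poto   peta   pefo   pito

nisfaned ~ nesfoned, toyika ~ toyeko — Eskaia i corresponds to Serake e after a consonant, before a consonant other than r, m, n, p, b, f, v.
toyika ~ toyeko, duzoma ~ duzomo — Eskaia a corresponds to Serake o word-finally.
Applying these to Eskaia 'pita':
  pita → peta   (i→e after a consonant, before a consonant other than r, m, n, p, b, f, v)
  peta → peto   (a→o word-finally)
So the Serake cognate is 'peto'.

peto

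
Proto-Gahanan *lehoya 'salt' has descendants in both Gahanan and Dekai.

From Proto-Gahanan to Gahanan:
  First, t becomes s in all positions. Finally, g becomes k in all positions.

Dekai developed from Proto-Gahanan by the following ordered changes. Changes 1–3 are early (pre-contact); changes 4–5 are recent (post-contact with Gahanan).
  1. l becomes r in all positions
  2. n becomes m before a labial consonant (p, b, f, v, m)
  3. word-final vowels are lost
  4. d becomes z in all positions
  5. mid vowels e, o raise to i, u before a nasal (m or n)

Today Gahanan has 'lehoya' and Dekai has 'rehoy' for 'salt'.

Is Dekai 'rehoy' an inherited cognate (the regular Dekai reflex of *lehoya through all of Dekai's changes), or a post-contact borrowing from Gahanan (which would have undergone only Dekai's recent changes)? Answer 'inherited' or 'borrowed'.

inherited

If inherited, *lehoya would pass through all of Dekai's changes:
Dekai: start from *lehoya.
  rule 1 (unconditioned shift): lehoya → rehoya
  rule 2: no change — rehoya
  rule 3 (apocope): rehoya → rehoy
  rule 4: no change — rehoy
  rule 5: no change — rehoy
  ⇒ Dekai rehoy
If borrowed from Gahanan 'lehoya' after the early changes, it would undergo only the recent ones:
  rule 4 (unconditioned shift): no change (lehoya)
  rule 5 (pre-nasal raising): no change (lehoya)
  ⇒ as a loan: lehoya
Dekai 'rehoy' matches the inherited outcome exactly, so it is an inherited cognate, not a loan.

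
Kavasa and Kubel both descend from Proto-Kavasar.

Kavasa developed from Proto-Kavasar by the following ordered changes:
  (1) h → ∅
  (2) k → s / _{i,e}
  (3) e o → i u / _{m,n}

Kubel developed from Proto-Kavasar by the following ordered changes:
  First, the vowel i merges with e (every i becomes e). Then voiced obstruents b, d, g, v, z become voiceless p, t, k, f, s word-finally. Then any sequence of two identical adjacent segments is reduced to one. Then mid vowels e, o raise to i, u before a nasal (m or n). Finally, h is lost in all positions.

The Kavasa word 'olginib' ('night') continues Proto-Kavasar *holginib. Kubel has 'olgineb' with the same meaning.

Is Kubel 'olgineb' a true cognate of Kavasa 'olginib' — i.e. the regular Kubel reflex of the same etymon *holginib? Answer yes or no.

no

Derive the expected Kubel reflex of *holginib:
Kubel: start from *holginib.
  rule 1 (vowel merger): holginib → holgeneb
  rule 2 (final devoicing): holgeneb → holgenep
  rule 3: no change — holgenep
  rule 4 (pre-nasal raising): holgenep → holginep
  rule 5 (h-loss): holginep → olginep
  ⇒ Kubel olginep
The regular Kubel reflex would be 'olginep', but the attested form is 'olgineb'. The correspondence is irregular, so they are not cognates (the Kubel form has a different source).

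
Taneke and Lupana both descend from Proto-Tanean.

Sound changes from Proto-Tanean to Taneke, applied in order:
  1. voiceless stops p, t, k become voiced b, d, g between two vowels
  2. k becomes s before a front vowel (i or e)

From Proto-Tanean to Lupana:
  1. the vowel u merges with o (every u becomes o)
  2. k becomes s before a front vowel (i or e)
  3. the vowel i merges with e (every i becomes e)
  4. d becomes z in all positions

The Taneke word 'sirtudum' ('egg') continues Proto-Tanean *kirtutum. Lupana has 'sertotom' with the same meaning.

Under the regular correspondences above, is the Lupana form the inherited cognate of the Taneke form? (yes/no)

yes

Derive the expected Lupana reflex of *kirtutum:
Lupana: start from *kirtutum.
  rule 1 (vowel merger): kirtutum → kirtotom
  rule 2 (palatalisation): kirtotom → sirtotom
  rule 3 (vowel merger): sirtotom → sertotom
  rule 4: no change — sertotom
  ⇒ Lupana sertotom
Lupana 'sertotom' matches the regular reflex exactly, so the pair is cognate.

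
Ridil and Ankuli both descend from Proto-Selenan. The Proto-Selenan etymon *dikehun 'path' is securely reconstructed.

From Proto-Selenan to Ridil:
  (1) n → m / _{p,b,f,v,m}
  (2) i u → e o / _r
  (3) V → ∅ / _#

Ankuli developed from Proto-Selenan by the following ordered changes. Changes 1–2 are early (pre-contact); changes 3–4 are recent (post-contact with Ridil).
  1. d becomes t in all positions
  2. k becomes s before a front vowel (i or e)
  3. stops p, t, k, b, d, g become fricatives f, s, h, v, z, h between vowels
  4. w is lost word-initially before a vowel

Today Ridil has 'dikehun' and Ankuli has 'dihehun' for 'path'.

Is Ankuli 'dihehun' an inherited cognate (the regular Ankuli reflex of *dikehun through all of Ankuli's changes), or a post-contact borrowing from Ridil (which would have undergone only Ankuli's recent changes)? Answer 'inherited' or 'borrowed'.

If inherited, *dikehun would pass through all of Ankuli's changes:
Ankuli: start from *dikehun.
  rule 1 (unconditioned shift): dikehun → tikehun
  rule 2 (palatalisation): tikehun → tisehun
  rule 3: no change — tisehun
  rule 4: no change — tisehun
  ⇒ Ankuli tisehun
If borrowed from Ridil 'dikehun' after the early changes, it would undergo only the recent ones:
  rule 3 (intervocalic lenition): dikehun → dihehun
  rule 4 (glide loss): no change (dihehun)
  ⇒ as a loan: dihehun
Ankuli 'dihehun' matches the loan outcome 'dihehun', not the inherited 'tisehun' — it skipped the early Ankuli changes, so it was borrowed from Ridil.

borrowed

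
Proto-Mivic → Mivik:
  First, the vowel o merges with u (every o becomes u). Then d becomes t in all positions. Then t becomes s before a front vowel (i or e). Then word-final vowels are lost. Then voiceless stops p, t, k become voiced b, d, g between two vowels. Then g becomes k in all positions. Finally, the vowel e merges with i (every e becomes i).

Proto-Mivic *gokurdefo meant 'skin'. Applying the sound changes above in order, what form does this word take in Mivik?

Mivik: start from *gokurdefo.
  rule 1 (vowel merger): gokurdefo → gukurdefu
  rule 2 (unconditioned shift): gukurdefu → gukurtefu
  rule 3 (palatalisation): gukurtefu → gukursefu
  rule 4 (apocope): gukursefu → gukursef
  rule 5 (intervocalic voicing): gukursef → gugursef
  rule 6 (unconditioned shift): gugursef → kukursef
  rule 7 (vowel merger): kukursef → kukursif
  ⇒ Mivik kukursif

kukursif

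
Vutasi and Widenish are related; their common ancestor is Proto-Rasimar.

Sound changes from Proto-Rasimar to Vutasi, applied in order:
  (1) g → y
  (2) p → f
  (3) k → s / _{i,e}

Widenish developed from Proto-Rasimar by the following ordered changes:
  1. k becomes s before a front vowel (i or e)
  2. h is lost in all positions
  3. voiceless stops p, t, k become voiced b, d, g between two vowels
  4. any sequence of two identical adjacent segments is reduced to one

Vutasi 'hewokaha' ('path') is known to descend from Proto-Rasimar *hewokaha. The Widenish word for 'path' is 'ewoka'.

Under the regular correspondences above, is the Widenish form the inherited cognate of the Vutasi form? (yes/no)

no

Derive the expected Widenish reflex of *hewokaha:
Widenish: *hewokaha > ewokaa > ewogaa > ewoga  (by h-loss, intervocalic voicing, degemination)
The regular Widenish reflex would be 'ewoga', but the attested form is 'ewoka'. The correspondence is irregular, so they are not cognates (the Widenish form has a different source).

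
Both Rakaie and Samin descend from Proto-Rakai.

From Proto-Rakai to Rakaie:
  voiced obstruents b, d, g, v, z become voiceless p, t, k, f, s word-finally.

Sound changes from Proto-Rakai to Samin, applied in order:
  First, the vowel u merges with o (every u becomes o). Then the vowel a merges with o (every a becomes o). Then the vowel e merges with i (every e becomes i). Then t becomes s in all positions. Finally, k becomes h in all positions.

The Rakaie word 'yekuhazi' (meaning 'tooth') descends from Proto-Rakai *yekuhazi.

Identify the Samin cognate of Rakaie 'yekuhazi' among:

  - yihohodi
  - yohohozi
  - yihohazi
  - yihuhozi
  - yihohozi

yihohozi

Samin: start from *yekuhazi.
  rule 1 (vowel merger): yekuhazi → yekohazi
  rule 2 (vowel merger): yekohazi → yekohozi
  rule 3 (vowel merger): yekohozi → yikohozi
  rule 4: no change — yikohozi
  rule 5 (unconditioned shift): yikohozi → yihohozi
  ⇒ Samin yihohozi
Only 'yihohozi' matches the regular Samin development of *yekuhazi.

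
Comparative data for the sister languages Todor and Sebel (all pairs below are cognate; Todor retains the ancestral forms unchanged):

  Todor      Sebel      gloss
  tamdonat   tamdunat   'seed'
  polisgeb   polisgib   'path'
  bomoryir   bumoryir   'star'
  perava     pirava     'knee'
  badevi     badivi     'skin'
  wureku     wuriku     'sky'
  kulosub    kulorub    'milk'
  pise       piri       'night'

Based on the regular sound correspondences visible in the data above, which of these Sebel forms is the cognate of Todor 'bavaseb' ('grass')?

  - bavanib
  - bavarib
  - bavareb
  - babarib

bavarib

pise ~ piri — Todor s corresponds to Sebel r between vowels (before a front vowel).
polisgeb ~ polisgib — Todor e corresponds to Sebel i after a consonant, before a labial obstruent.
Applying these to Todor 'bavaseb':
  bavaseb → bavareb   (s→r between vowels (before a front vowel))
  bavareb → bavarib   (e→i after a consonant, before a labial obstruent)
So the Sebel cognate is 'bavarib'.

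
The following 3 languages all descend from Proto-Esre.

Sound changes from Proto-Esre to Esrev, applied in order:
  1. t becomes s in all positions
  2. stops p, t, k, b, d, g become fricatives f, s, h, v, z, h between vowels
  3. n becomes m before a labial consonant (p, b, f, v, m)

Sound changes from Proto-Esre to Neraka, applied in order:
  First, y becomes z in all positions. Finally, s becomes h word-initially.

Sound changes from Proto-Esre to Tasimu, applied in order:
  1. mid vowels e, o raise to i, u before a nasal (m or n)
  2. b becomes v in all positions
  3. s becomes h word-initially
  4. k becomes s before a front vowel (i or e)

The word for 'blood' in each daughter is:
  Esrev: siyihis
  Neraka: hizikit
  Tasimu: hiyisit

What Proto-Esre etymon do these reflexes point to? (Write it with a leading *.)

*siyikit

Position 1: Esrev has s, Neraka has h, Tasimu has h. Taking the neighbouring segments as reconstructed: Esrev s could go back to *t or *s; Neraka h could go back to *s or *h; Tasimu h could go back to *s or *h — the one source consistent with every daughter is *s.
Position 5: Esrev has h, Neraka has k, Tasimu has s. Neraka preserves k here (none of its changes turn any other segment into k), so the proto-segment is *k.
Position 7: Esrev has s, Neraka has t, Tasimu has t. Neraka preserves t here (none of its changes turn any other segment into t), so the proto-segment is *t.
This points to *siyikit. Verify forward in each daughter:
Esrev: start from *siyikit.
  rule 1 (unconditioned shift): siyikit → siyikis
  rule 2 (intervocalic lenition): siyikis → siyihis
  rule 3: no change — siyihis
  ⇒ Esrev siyihis
Neraka: *siyikit > sizikit > hizikit  (by unconditioned shift, debuccalisation)
Tasimu: start from *siyikit.
  rule 1: no change — siyikit
  rule 2: no change — siyikit
  rule 3 (debuccalisation): siyikit → hiyikit
  rule 4 (palatalisation): hiyikit → hiyisit
  ⇒ Tasimu hiyisit
*siyikit is the unique common source.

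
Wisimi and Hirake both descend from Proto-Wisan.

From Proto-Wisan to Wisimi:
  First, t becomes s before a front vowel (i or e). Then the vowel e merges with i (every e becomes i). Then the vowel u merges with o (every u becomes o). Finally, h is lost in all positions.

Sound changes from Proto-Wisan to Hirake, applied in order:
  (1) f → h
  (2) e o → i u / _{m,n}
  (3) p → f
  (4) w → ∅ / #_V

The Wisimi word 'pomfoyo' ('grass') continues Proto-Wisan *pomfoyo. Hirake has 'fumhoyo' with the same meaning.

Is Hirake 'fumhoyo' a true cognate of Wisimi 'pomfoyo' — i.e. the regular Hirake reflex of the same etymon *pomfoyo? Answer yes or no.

Derive the expected Hirake reflex of *pomfoyo:
Hirake: *pomfoyo > pomhoyo > pumhoyo > fumhoyo  (by unconditioned shift, pre-nasal raising, unconditioned shift)
Hirake 'fumhoyo' matches the regular reflex exactly, so the pair is cognate.

yes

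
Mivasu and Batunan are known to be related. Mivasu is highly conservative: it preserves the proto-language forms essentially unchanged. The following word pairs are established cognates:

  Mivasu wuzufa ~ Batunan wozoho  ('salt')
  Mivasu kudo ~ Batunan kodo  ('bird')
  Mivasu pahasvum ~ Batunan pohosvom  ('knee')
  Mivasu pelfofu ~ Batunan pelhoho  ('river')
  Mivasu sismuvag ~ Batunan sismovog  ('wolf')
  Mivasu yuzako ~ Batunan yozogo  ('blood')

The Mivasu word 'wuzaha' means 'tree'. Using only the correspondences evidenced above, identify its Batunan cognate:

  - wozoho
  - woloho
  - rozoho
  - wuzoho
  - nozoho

wuzufa ~ wozoho, kudo ~ kodo — Mivasu u corresponds to Batunan o after a consonant, before a consonant other than r, m, n, p, b, f, v.
pahasvum ~ pohosvom, sismuvag ~ sismovog — Mivasu a corresponds to Batunan o after a consonant, before a consonant other than r, m, n, p, b, f, v.
wuzufa ~ wozoho — Mivasu a corresponds to Batunan o word-finally.
Applying these to Mivasu 'wuzaha':
  wuzaha → wozaha   (u→o after a consonant, before a consonant other than r, m, n, p, b, f, v)
  wozaha → wozoha   (a→o after a consonant, before a consonant other than r, m, n, p, b, f, v)
  wozoha → wozoho   (a→o word-finally)
So the Batunan cognate is 'wozoho'.

wozoho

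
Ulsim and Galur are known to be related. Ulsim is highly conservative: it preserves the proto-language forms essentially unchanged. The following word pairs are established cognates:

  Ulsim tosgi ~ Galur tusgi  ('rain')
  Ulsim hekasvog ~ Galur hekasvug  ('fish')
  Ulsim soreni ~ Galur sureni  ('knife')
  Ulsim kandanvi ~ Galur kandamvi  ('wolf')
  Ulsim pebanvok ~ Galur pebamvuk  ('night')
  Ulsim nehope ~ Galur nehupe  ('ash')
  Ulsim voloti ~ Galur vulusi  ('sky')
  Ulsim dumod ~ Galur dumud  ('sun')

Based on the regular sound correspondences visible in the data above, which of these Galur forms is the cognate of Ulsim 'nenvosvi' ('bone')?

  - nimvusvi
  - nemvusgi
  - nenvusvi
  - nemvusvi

kandanvi ~ kandamvi, pebanvok ~ pebamvuk — Ulsim n corresponds to Galur m after a vowel, before a labial obstruent.
tosgi ~ tusgi, hekasvog ~ hekasvug — Ulsim o corresponds to Galur u after a consonant, before a consonant other than r, m, n, p, b, f, v.
Applying these to Ulsim 'nenvosvi':
  nenvosvi → nemvosvi   (n→m after a vowel, before a labial obstruent)
  nemvosvi → nemvusvi   (o→u after a consonant, before a consonant other than r, m, n, p, b, f, v)
So the Galur cognate is 'nemvusvi'.

nemvusvi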